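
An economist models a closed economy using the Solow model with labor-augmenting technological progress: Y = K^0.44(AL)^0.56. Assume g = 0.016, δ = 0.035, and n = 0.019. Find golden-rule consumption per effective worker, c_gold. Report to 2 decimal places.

Capital per effective worker breaks even when investment replaces (n + g + δ)·k; here n + g + δ = 0.07.
At the golden rule the marginal product of capital equals n+g+δ: 0.44·k^(0.44−1) = 0.07. Solving, k_gold = (0.44/0.07)^(1/0.56) ≈ 26.6461.
y_gold = 26.6461^0.44 ≈ 4.2391.
c_gold = y_gold − (n+g+δ)·k_gold = 4.2391 − 0.07·26.6461 ≈ 2.3739.

c_gold ≈ 2.37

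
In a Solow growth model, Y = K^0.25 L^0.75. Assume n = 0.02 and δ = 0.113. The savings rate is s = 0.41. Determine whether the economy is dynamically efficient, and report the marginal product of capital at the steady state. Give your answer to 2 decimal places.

dynamically inefficient; MPK ≈ 0.08

The effective depreciation rate is n + δ = 0.02 + 0.113 = 0.133.
Steady-state k*: s·k^0.25 = 0.133·k gives k* = (0.41/0.133)^(1/0.75) ≈ 4.4865.
MPK = 0.25·4.4865^(-0.75) ≈ 0.0811.
MPK < n+δ = 0.133, so the economy is dynamically inefficient (over-saving).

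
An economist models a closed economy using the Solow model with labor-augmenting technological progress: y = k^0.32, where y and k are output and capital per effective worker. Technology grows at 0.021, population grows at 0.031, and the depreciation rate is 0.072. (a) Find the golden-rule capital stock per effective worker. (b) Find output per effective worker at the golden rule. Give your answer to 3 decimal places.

(a) k_gold ≈ 4.032; (b) y_gold ≈ 1.562

Capital per effective worker breaks even when investment replaces (n + g + δ)·k; here n + g + δ = 0.124.
Golden rule sets MPK = n+g+δ: 0.32·k^(0.32−1) = 0.124, so k_gold = (0.32/0.124)^(1/0.68) ≈ 4.0316.
y_gold = 4.0316^0.32 ≈ 1.5623.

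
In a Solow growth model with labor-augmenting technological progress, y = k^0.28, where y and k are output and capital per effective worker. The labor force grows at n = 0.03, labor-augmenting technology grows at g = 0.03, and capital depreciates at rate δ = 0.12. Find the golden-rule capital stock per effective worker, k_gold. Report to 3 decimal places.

Capital per effective worker breaks even when investment replaces (n + g + δ)·k; here n + g + δ = 0.18.
Maximizing c = f(k) − (n+g+δ)·k gives f'(k) = n+g+δ, i.e. 0.28·k^(0.28−1) = 0.18, so k_gold = (0.28/0.18)^(1/0.72) ≈ 1.8472.

k_gold ≈ 1.847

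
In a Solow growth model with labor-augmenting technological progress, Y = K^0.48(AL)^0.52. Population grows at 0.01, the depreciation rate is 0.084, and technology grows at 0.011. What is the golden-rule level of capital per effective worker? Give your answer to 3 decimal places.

k_gold ≈ 18.592

The effective depreciation rate is n + g + δ = 0.01 + 0.011 + 0.084 = 0.105.
At the golden rule the marginal product of capital equals n+g+δ: 0.48·k^(0.48−1) = 0.105. Solving, k_gold = (0.48/0.105)^(1/0.52) ≈ 18.5922.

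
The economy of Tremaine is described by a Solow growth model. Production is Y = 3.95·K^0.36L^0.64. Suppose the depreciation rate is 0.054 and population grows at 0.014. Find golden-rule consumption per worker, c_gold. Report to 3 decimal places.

c_gold ≈ 13.980

n + δ = 0.014 + 0.054 = 0.068.
At the golden rule the marginal product of capital equals n+δ: 0.36·3.95·k^(0.36−1) = 0.068. Solving, k_gold = (0.36·3.95/0.068)^(1/0.64) ≈ 115.6406.
y_gold = 3.95·115.6406^0.36 ≈ 21.8432.
c_gold = y_gold − (n+δ)·k_gold = 21.8432 − 0.068·115.6406 ≈ 13.9797.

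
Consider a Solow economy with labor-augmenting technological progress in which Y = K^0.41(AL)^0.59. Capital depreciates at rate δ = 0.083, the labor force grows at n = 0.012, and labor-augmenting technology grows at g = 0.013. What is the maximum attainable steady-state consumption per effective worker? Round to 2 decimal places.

c_gold ≈ 1.49

n + g + δ = 0.012 + 0.013 + 0.083 = 0.108.
Golden rule sets MPK = n+g+δ: 0.41·k^(0.41−1) = 0.108, so k_gold = (0.41/0.108)^(1/0.59) ≈ 9.5933.
y_gold = 9.5933^0.41 ≈ 2.5270.
c_gold = y_gold − (n+g+δ)·k_gold = 2.5270 − 0.108·9.5933 ≈ 1.4909.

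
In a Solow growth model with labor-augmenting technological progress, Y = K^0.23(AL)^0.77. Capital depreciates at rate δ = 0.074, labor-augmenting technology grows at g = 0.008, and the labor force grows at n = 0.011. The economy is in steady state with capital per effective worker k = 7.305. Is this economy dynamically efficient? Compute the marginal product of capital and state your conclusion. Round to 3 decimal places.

dynamically inefficient; MPK ≈ 0.050

Capital per effective worker breaks even when investment replaces (n + g + δ)·k; here n + g + δ = 0.093.
MPK = 0.23·k^(0.23−1) = 0.23·7.305^(-0.77) ≈ 0.0497.
MPK < 0.093, so the economy is dynamically inefficient (over-saving).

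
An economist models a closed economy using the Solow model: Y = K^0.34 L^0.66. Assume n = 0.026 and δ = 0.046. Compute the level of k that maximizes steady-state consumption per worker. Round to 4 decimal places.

k_gold ≈ 10.5059

The effective depreciation rate is n + δ = 0.026 + 0.046 = 0.072.
Setting f'(k) = n+δ gives 0.34·k^(0.34−1) = 0.072, hence k_gold = (0.34/0.072)^(1/0.66) ≈ 10.5059.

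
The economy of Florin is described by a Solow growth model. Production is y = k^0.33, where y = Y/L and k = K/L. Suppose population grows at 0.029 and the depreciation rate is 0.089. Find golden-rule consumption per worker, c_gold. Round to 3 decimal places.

Capital per worker breaks even when investment replaces (n + δ)·k; here n + δ = 0.118.
Golden rule sets MPK = n+δ: 0.33·k^(0.33−1) = 0.118, so k_gold = (0.33/0.118)^(1/0.67) ≈ 4.6410.
y_gold = 4.6410^0.33 ≈ 1.6595.
c_gold = y_gold − (n+δ)·k_gold = 1.6595 − 0.118·4.6410 ≈ 1.1119.

c_gold ≈ 1.112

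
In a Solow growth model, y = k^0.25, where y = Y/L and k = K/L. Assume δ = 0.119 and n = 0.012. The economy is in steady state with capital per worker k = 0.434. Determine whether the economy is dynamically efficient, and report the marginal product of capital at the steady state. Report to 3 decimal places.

dynamically efficient; MPK ≈ 0.468

n + δ = 0.012 + 0.119 = 0.131.
MPK = 0.25·k^(0.25−1) = 0.25·0.434^(-0.75) ≈ 0.4675.
MPK > 0.131, so the economy is dynamically efficient (under-saving).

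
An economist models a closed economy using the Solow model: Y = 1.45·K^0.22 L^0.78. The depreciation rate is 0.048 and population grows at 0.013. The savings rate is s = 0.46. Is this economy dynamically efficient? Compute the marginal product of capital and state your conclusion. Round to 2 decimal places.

dynamically inefficient; MPK ≈ 0.03

The effective depreciation rate is n + δ = 0.013 + 0.048 = 0.061.
Steady-state k*: s·A·k^0.22 = 0.061·k gives k* = (0.46·1.45/0.061)^(1/0.78) ≈ 21.4679.
MPK = 0.22·1.45·21.4679^(-0.78) ≈ 0.0292.
MPK < n+δ = 0.061, so the economy is dynamically inefficient (over-saving).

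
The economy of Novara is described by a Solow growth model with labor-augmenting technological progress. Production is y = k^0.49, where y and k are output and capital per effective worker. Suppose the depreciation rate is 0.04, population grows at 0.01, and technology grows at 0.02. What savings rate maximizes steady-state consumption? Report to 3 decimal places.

The effective depreciation rate is n + g + δ = 0.01 + 0.02 + 0.04 = 0.07.
At the golden rule MPK = n+g+δ, and in any Cobb-Douglas steady state s = (n+g+δ)·k/y = MPK·k/y = capital's share 0.49.

s_gold = 0.490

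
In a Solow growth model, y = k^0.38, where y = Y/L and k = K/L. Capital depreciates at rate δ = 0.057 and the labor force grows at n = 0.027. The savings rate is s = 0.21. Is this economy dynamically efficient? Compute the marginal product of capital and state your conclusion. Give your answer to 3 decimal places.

dynamically efficient; MPK ≈ 0.152

Capital per worker breaks even when investment replaces (n + δ)·k; here n + δ = 0.084.
Steady-state k*: s·k^0.38 = 0.084·k gives k* = (0.21/0.084)^(1/0.62) ≈ 4.3837.
MPK = 0.38·4.3837^(-0.62) ≈ 0.1520.
MPK > n+δ = 0.084, so the economy is dynamically efficient (under-saving).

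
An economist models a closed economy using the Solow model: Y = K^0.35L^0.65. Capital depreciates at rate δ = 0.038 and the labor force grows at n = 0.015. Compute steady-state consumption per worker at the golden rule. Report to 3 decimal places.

Break-even investment rate: n + δ = 0.015 + 0.038 = 0.053.
Maximizing c = f(k) − (n+δ)·k gives f'(k) = n+δ, i.e. 0.35·k^(0.35−1) = 0.053, so k_gold = (0.35/0.053)^(1/0.65) ≈ 18.2481.
y_gold = 18.2481^0.35 ≈ 2.7633.
c_gold = y_gold − (n+δ)·k_gold = 2.7633 − 0.053·18.2481 ≈ 1.7961.

c_gold ≈ 1.796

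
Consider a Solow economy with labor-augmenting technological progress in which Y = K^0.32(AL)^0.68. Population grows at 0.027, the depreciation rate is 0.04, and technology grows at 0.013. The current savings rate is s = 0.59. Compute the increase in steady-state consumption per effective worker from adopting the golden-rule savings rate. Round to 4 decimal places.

Δc ≈ 0.2558

The effective depreciation rate is n + g + δ = 0.027 + 0.013 + 0.04 = 0.08.
Current steady state (s = 0.59): k* = (0.59/0.08)^(1/0.68) ≈ 18.8852, y* = 18.8852^0.32 ≈ 2.5607, c* = (1−0.59)·2.5607 ≈ 1.0499.
Golden rule sets MPK = n+g+δ: 0.32·k^(0.32−1) = 0.08, so k_gold = (0.32/0.08)^(1/0.68) ≈ 7.6804.
y_gold = 7.6804^0.32 ≈ 1.9201, c_gold = y_gold − 0.08·k_gold ≈ 1.3057.
Gain: Δc = 1.3057 − 1.0499 ≈ 0.2558.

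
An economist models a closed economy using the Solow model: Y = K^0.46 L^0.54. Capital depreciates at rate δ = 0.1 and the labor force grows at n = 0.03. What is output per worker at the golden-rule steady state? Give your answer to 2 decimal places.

y_gold ≈ 2.93

Break-even investment rate: n + δ = 0.03 + 0.1 = 0.13.
Setting f'(k) = n+δ gives 0.46·k^(0.46−1) = 0.13, hence k_gold = (0.46/0.13)^(1/0.54) ≈ 10.3830.
Output: y_gold = k_gold^0.46 = 10.3830^0.46 ≈ 2.9343.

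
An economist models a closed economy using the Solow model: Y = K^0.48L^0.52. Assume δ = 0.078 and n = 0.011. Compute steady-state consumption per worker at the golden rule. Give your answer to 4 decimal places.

c_gold ≈ 2.4635

Capital per worker breaks even when investment replaces (n + δ)·k; here n + δ = 0.089.
At the golden rule the marginal product of capital equals n+δ: 0.48·k^(0.48−1) = 0.089. Solving, k_gold = (0.48/0.089)^(1/0.52) ≈ 25.5509.
y_gold = 25.5509^0.48 ≈ 4.7376.
c_gold = y_gold − (n+δ)·k_gold = 4.7376 − 0.089·25.5509 ≈ 2.4635.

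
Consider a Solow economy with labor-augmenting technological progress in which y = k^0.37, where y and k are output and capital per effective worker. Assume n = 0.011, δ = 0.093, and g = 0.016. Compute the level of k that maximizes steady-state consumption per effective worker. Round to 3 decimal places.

k_gold ≈ 5.973

Break-even investment rate: n + g + δ = 0.011 + 0.016 + 0.093 = 0.12.
At the golden rule the marginal product of capital equals n+g+δ: 0.37·k^(0.37−1) = 0.12. Solving, k_gold = (0.37/0.12)^(1/0.63) ≈ 5.9734.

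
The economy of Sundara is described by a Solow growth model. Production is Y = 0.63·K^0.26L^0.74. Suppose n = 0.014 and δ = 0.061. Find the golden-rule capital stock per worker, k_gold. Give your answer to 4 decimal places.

k_gold ≈ 2.8738

Break-even investment rate: n + δ = 0.014 + 0.061 = 0.075.
Maximizing c = f(k) − (n+δ)·k gives f'(k) = n+δ, i.e. 0.26·0.63·k^(0.26−1) = 0.075, so k_gold = (0.26·0.63/0.075)^(1/0.74) ≈ 2.8738.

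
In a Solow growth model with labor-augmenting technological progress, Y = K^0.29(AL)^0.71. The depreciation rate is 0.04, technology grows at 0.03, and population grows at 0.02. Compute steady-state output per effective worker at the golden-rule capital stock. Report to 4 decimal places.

y_gold ≈ 1.6127

The effective depreciation rate is n + g + δ = 0.02 + 0.03 + 0.04 = 0.09.
Golden rule sets MPK = n+g+δ: 0.29·k^(0.29−1) = 0.09, so k_gold = (0.29/0.09)^(1/0.71) ≈ 5.1965.
Output: y_gold = k_gold^0.29 = 5.1965^0.29 ≈ 1.6127.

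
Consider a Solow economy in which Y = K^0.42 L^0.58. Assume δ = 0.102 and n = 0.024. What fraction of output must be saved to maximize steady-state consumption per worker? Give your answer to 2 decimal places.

The effective depreciation rate is n + δ = 0.024 + 0.102 = 0.126.
At the golden rule MPK = n+δ, and in any Cobb-Douglas steady state s = (n+δ)·k/y = MPK·k/y = capital's share 0.42.

s_gold = 0.42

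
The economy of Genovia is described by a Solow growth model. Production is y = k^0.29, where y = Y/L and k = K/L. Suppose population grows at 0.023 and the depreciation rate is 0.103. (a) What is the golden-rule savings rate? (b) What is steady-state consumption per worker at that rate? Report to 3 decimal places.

(a) s_gold = 0.290; (b) c_gold ≈ 0.998

Break-even investment rate: n + δ = 0.023 + 0.103 = 0.126.
For Cobb-Douglas, s_gold equals capital's share: s_gold = 0.29.
Golden rule sets MPK = n+δ: 0.29·k^(0.29−1) = 0.126, so k_gold = (0.29/0.126)^(1/0.71) ≈ 3.2352.
y_gold = 3.2352^0.29 ≈ 1.4056; c_gold = (1−0.29)·y_gold ≈ 0.9980.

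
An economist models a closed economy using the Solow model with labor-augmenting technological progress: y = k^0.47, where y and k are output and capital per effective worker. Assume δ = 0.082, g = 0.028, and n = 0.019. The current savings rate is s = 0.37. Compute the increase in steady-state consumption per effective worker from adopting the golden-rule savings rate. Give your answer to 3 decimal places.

Break-even investment rate: n + g + δ = 0.019 + 0.028 + 0.082 = 0.129.
Current steady state (s = 0.37): k* = (0.37/0.129)^(1/0.53) ≈ 7.3016, y* = 7.3016^0.47 ≈ 2.5457, c* = (1−0.37)·2.5457 ≈ 1.6038.
Setting f'(k) = n+g+δ gives 0.47·k^(0.47−1) = 0.129, hence k_gold = (0.47/0.129)^(1/0.53) ≈ 11.4670.
y_gold = 11.4670^0.47 ≈ 3.1473, c_gold = y_gold − 0.129·k_gold ≈ 1.6681.
Gain: Δc = 1.6681 − 1.6038 ≈ 0.0643.

Δc ≈ 0.064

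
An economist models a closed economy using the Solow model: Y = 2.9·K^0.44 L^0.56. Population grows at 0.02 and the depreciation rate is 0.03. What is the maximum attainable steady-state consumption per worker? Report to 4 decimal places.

Break-even investment rate: n + δ = 0.02 + 0.03 = 0.05.
Maximizing c = f(k) − (n+δ)·k gives f'(k) = n+δ, i.e. 0.44·2.9·k^(0.44−1) = 0.05, so k_gold = (0.44·2.9/0.05)^(1/0.56) ≈ 325.3021.
y_gold = 2.9·325.3021^0.44 ≈ 36.9662.
c_gold = y_gold − (n+δ)·k_gold = 36.9662 − 0.05·325.3021 ≈ 20.7010.

c_gold ≈ 20.7010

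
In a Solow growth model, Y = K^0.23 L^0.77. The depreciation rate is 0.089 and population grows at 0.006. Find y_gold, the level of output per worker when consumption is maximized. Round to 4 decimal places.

n + δ = 0.006 + 0.089 = 0.095.
Maximizing c = f(k) − (n+δ)·k gives f'(k) = n+δ, i.e. 0.23·k^(0.23−1) = 0.095, so k_gold = (0.23/0.095)^(1/0.77) ≈ 3.1529.
Output: y_gold = k_gold^0.23 = 3.1529^0.23 ≈ 1.3023.

y_gold ≈ 1.3023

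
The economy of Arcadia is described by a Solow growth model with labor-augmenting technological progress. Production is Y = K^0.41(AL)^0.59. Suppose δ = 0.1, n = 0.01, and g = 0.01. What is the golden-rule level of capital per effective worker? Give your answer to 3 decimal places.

Capital per effective worker breaks even when investment replaces (n + g + δ)·k; here n + g + δ = 0.12.
Setting f'(k) = n+g+δ gives 0.41·k^(0.41−1) = 0.12, hence k_gold = (0.41/0.12)^(1/0.59) ≈ 8.0244.

k_gold ≈ 8.024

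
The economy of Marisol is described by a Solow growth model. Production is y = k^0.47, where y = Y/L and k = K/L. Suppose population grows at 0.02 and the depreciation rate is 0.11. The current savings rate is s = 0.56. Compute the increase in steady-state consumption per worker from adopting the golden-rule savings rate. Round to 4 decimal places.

Δc ≈ 0.0501

The effective depreciation rate is n + δ = 0.02 + 0.11 = 0.13.
Current steady state (s = 0.56): k* = (0.56/0.13)^(1/0.53) ≈ 15.7285, y* = 15.7285^0.47 ≈ 3.6513, c* = (1−0.56)·3.6513 ≈ 1.6066.
Setting f'(k) = n+δ gives 0.47·k^(0.47−1) = 0.13, hence k_gold = (0.47/0.13)^(1/0.53) ≈ 11.3011.
y_gold = 11.3011^0.47 ≈ 3.1258, c_gold = y_gold − 0.13·k_gold ≈ 1.6567.
Gain: Δc = 1.6567 − 1.6066 ≈ 0.0501.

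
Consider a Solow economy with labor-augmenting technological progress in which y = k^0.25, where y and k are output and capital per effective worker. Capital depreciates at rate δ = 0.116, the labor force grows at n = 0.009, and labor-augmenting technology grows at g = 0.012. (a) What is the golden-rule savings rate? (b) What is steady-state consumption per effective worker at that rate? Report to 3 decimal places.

Break-even investment rate: n + g + δ = 0.009 + 0.012 + 0.116 = 0.137.
For Cobb-Douglas, s_gold equals capital's share: s_gold = 0.25.
Golden rule sets MPK = n+g+δ: 0.25·k^(0.25−1) = 0.137, so k_gold = (0.25/0.137)^(1/0.75) ≈ 2.2299.
y_gold = 2.2299^0.25 ≈ 1.2220; c_gold = (1−0.25)·y_gold ≈ 0.9165.

(a) s_gold = 0.250; (b) c_gold ≈ 0.917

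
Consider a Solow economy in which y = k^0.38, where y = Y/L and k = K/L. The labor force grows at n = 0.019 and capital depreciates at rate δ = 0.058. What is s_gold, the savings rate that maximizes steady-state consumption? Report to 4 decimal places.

s_gold = 0.3800

The effective depreciation rate is n + δ = 0.019 + 0.058 = 0.077.
At the golden rule MPK = n+δ, and in any Cobb-Douglas steady state s = (n+δ)·k/y = MPK·k/y = capital's share 0.38.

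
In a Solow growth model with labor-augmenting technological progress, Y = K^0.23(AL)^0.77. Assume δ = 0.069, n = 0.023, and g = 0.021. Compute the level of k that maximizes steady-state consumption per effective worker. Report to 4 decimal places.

k_gold ≈ 2.5168

Break-even investment rate: n + g + δ = 0.023 + 0.021 + 0.069 = 0.113.
At the golden rule the marginal product of capital equals n+g+δ: 0.23·k^(0.23−1) = 0.113. Solving, k_gold = (0.23/0.113)^(1/0.77) ≈ 2.5168.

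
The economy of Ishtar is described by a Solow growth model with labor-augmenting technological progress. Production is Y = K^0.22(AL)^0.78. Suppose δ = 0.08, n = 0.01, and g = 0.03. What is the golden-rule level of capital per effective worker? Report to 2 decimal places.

k_gold ≈ 2.18

Break-even investment rate: n + g + δ = 0.01 + 0.03 + 0.08 = 0.12.
Setting f'(k) = n+g+δ gives 0.22·k^(0.22−1) = 0.12, hence k_gold = (0.22/0.12)^(1/0.78) ≈ 2.1751.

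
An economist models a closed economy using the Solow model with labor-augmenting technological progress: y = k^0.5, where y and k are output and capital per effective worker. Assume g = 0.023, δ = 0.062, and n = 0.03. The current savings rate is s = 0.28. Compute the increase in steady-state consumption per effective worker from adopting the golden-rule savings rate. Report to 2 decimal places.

Capital per effective worker breaks even when investment replaces (n + g + δ)·k; here n + g + δ = 0.115.
Current steady state (s = 0.28): k* = (0.28/0.115)^(1/0.5) ≈ 5.9282, y* = 5.9282^0.5 ≈ 2.4348, c* = (1−0.28)·2.4348 ≈ 1.7530.
Setting f'(k) = n+g+δ gives 0.5·k^(0.5−1) = 0.115, hence k_gold = (0.5/0.115)^(1/0.5) ≈ 18.9036.
y_gold = 18.9036^0.5 ≈ 4.3478, c_gold = y_gold − 0.115·k_gold ≈ 2.1739.
Gain: Δc = 2.1739 − 1.7530 ≈ 0.4209.

Δc ≈ 0.42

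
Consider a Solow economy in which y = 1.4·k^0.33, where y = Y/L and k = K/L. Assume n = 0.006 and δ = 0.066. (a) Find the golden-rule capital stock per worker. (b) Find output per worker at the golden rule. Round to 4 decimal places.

(a) k_gold ≈ 16.0302; (b) y_gold ≈ 3.4975

n + δ = 0.006 + 0.066 = 0.072.
Maximizing c = f(k) − (n+δ)·k gives f'(k) = n+δ, i.e. 0.33·1.4·k^(0.33−1) = 0.072, so k_gold = (0.33·1.4/0.072)^(1/0.67) ≈ 16.0302.
y_gold = 1.4·16.0302^0.33 ≈ 3.4975.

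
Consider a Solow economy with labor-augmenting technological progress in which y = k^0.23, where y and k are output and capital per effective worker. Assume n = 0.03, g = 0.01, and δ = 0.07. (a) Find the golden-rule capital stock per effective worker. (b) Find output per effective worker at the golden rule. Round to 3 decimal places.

The effective depreciation rate is n + g + δ = 0.03 + 0.01 + 0.07 = 0.11.
Maximizing c = f(k) − (n+g+δ)·k gives f'(k) = n+g+δ, i.e. 0.23·k^(0.23−1) = 0.11, so k_gold = (0.23/0.11)^(1/0.77) ≈ 2.6063.
y_gold = 2.6063^0.23 ≈ 1.2465.

(a) k_gold ≈ 2.606; (b) y_gold ≈ 1.246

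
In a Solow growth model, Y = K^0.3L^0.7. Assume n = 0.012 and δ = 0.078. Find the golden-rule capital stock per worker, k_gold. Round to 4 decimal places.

k_gold ≈ 5.5843

The effective depreciation rate is n + δ = 0.012 + 0.078 = 0.09.
At the golden rule the marginal product of capital equals n+δ: 0.3·k^(0.3−1) = 0.09. Solving, k_gold = (0.3/0.09)^(1/0.7) ≈ 5.5843.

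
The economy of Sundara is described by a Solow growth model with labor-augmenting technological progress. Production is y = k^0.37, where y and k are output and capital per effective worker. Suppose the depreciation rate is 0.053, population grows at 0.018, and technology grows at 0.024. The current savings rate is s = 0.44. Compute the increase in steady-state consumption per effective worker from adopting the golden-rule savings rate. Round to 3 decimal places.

Δc ≈ 0.022

The effective depreciation rate is n + g + δ = 0.018 + 0.024 + 0.053 = 0.095.
Current steady state (s = 0.44): k* = (0.44/0.095)^(1/0.63) ≈ 11.3950, y* = 11.3950^0.37 ≈ 2.4603, c* = (1−0.44)·2.4603 ≈ 1.3778.
Setting f'(k) = n+g+δ gives 0.37·k^(0.37−1) = 0.095, hence k_gold = (0.37/0.095)^(1/0.63) ≈ 8.6550.
y_gold = 8.6550^0.37 ≈ 2.2222, c_gold = y_gold − 0.095·k_gold ≈ 1.4000.
Gain: Δc = 1.4000 − 1.3778 ≈ 0.0222.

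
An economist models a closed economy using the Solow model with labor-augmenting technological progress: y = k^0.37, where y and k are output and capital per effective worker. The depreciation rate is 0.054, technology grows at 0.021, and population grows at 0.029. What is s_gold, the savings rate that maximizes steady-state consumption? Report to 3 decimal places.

n + g + δ = 0.029 + 0.021 + 0.054 = 0.104.
At the golden rule MPK = n+g+δ, and in any Cobb-Douglas steady state s = (n+g+δ)·k/y = MPK·k/y = capital's share 0.37.

s_gold = 0.370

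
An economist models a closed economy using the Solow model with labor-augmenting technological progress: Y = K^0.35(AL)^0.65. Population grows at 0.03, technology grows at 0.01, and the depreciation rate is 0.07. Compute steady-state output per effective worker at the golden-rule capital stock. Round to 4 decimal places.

y_gold ≈ 1.8650

The effective depreciation rate is n + g + δ = 0.03 + 0.01 + 0.07 = 0.11.
Maximizing c = f(k) − (n+g+δ)·k gives f'(k) = n+g+δ, i.e. 0.35·k^(0.35−1) = 0.11, so k_gold = (0.35/0.11)^(1/0.65) ≈ 5.9340.
Output: y_gold = k_gold^0.35 = 5.9340^0.35 ≈ 1.8650.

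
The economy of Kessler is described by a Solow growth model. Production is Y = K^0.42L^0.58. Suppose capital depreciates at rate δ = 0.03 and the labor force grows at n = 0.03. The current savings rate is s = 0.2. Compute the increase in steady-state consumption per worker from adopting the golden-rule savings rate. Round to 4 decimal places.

n + δ = 0.03 + 0.03 = 0.06.
Current steady state (s = 0.2): k* = (0.2/0.06)^(1/0.58) ≈ 7.9710, y* = 7.9710^0.42 ≈ 2.3913, c* = (1−0.2)·2.3913 ≈ 1.9130.
At the golden rule the marginal product of capital equals n+δ: 0.42·k^(0.42−1) = 0.06. Solving, k_gold = (0.42/0.06)^(1/0.58) ≈ 28.6461.
y_gold = 28.6461^0.42 ≈ 4.0923, c_gold = y_gold − 0.06·k_gold ≈ 2.3735.
Gain: Δc = 2.3735 − 1.9130 ≈ 0.4605.

Δc ≈ 0.4605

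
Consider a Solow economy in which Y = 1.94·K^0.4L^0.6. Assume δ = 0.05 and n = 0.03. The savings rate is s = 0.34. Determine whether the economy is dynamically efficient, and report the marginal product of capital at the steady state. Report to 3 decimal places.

Break-even investment rate: n + δ = 0.03 + 0.05 = 0.08.
Steady-state k*: s·A·k^0.4 = 0.08·k gives k* = (0.34·1.94/0.08)^(1/0.6) ≈ 33.6500.
MPK = 0.4·1.94·33.6500^(-0.6) ≈ 0.0941.
MPK > n+δ = 0.08, so the economy is dynamically efficient (under-saving).

dynamically efficient; MPK ≈ 0.094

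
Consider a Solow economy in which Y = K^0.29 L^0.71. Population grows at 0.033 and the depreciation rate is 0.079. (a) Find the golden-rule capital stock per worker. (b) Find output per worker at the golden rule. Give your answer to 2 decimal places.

(a) k_gold ≈ 3.82; (b) y_gold ≈ 1.47

Break-even investment rate: n + δ = 0.033 + 0.079 = 0.112.
At the golden rule the marginal product of capital equals n+δ: 0.29·k^(0.29−1) = 0.112. Solving, k_gold = (0.29/0.112)^(1/0.71) ≈ 3.8189.
y_gold = 3.8189^0.29 ≈ 1.4749.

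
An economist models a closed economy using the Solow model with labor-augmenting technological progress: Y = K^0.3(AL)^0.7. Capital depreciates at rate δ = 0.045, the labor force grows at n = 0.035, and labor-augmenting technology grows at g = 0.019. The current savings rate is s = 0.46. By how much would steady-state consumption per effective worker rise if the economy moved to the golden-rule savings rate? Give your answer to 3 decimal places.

Δc ≈ 0.083

Break-even investment rate: n + g + δ = 0.035 + 0.019 + 0.045 = 0.099.
Current steady state (s = 0.46): k* = (0.46/0.099)^(1/0.7) ≈ 8.9750, y* = 8.9750^0.3 ≈ 1.9316, c* = (1−0.46)·1.9316 ≈ 1.0430.
At the golden rule the marginal product of capital equals n+g+δ: 0.3·k^(0.3−1) = 0.099. Solving, k_gold = (0.3/0.099)^(1/0.7) ≈ 4.8735.
y_gold = 4.8735^0.3 ≈ 1.6082, c_gold = y_gold − 0.099·k_gold ≈ 1.1258.
Gain: Δc = 1.1258 − 1.0430 ≈ 0.0827.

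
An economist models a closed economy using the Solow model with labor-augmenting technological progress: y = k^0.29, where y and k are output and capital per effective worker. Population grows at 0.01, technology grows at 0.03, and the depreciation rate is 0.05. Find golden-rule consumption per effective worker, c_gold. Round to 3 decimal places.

c_gold ≈ 1.145

Break-even investment rate: n + g + δ = 0.01 + 0.03 + 0.05 = 0.09.
Setting f'(k) = n+g+δ gives 0.29·k^(0.29−1) = 0.09, hence k_gold = (0.29/0.09)^(1/0.71) ≈ 5.1965.
y_gold = 5.1965^0.29 ≈ 1.6127.
c_gold = y_gold − (n+g+δ)·k_gold = 1.6127 − 0.09·5.1965 ≈ 1.1450.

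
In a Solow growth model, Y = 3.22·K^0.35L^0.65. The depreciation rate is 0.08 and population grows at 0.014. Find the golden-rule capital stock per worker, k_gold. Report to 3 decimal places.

k_gold ≈ 45.676

The effective depreciation rate is n + δ = 0.014 + 0.08 = 0.094.
Setting f'(k) = n+δ gives 0.35·3.22·k^(0.35−1) = 0.094, hence k_gold = (0.35·3.22/0.094)^(1/0.65) ≈ 45.6758.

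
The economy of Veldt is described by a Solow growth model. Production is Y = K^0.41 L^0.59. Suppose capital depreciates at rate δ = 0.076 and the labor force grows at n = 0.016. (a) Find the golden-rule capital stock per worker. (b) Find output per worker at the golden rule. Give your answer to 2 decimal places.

Capital per worker breaks even when investment replaces (n + δ)·k; here n + δ = 0.092.
Setting f'(k) = n+δ gives 0.41·k^(0.41−1) = 0.092, hence k_gold = (0.41/0.092)^(1/0.59) ≈ 12.5891.
y_gold = 12.5891^0.41 ≈ 2.8249.

(a) k_gold ≈ 12.59; (b) y_gold ≈ 2.82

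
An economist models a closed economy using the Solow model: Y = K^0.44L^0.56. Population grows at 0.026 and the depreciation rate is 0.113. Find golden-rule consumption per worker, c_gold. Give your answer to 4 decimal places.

The effective depreciation rate is n + δ = 0.026 + 0.113 = 0.139.
Maximizing c = f(k) − (n+δ)·k gives f'(k) = n+δ, i.e. 0.44·k^(0.44−1) = 0.139, so k_gold = (0.44/0.139)^(1/0.56) ≈ 7.8278.
y_gold = 7.8278^0.44 ≈ 2.4729.
c_gold = y_gold − (n+δ)·k_gold = 2.4729 − 0.139·7.8278 ≈ 1.3848.

c_gold ≈ 1.3848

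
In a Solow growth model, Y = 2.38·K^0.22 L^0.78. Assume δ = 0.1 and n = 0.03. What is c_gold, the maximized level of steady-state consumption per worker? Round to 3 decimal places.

c_gold ≈ 2.750

Capital per worker breaks even when investment replaces (n + δ)·k; here n + δ = 0.13.
Maximizing c = f(k) − (n+δ)·k gives f'(k) = n+δ, i.e. 0.22·2.38·k^(0.22−1) = 0.13, so k_gold = (0.22·2.38/0.13)^(1/0.78) ≈ 5.9664.
y_gold = 2.38·5.9664^0.22 ≈ 3.5256.
c_gold = y_gold − (n+δ)·k_gold = 3.5256 − 0.13·5.9664 ≈ 2.7500.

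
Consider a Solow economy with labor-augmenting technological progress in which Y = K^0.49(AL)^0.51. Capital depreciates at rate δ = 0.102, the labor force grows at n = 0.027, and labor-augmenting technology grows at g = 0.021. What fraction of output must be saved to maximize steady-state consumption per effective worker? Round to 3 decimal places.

s_gold = 0.490

Capital per effective worker breaks even when investment replaces (n + g + δ)·k; here n + g + δ = 0.15.
At the golden rule MPK = n+g+δ, and in any Cobb-Douglas steady state s = (n+g+δ)·k/y = MPK·k/y = capital's share 0.49.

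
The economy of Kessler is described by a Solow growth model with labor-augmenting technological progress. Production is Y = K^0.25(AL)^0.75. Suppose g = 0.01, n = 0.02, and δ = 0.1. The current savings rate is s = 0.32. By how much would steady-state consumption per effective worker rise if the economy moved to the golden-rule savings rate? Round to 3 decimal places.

The effective depreciation rate is n + g + δ = 0.02 + 0.01 + 0.1 = 0.13.
Current steady state (s = 0.32): k* = (0.32/0.13)^(1/0.75) ≈ 3.3236, y* = 3.3236^0.25 ≈ 1.3502, c* = (1−0.32)·1.3502 ≈ 0.9181.
Setting f'(k) = n+g+δ gives 0.25·k^(0.25−1) = 0.13, hence k_gold = (0.25/0.13)^(1/0.75) ≈ 2.3915.
y_gold = 2.3915^0.25 ≈ 1.2436, c_gold = y_gold − 0.13·k_gold ≈ 0.9327.
Gain: Δc = 0.9327 − 0.9181 ≈ 0.0145.

Δc ≈ 0.015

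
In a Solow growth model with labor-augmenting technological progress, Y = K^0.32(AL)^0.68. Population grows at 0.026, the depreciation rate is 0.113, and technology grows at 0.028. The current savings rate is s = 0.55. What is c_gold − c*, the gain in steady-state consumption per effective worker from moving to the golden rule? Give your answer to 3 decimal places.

Break-even investment rate: n + g + δ = 0.026 + 0.028 + 0.113 = 0.167.
Current steady state (s = 0.55): k* = (0.55/0.167)^(1/0.68) ≈ 5.7709, y* = 5.7709^0.32 ≈ 1.7523, c* = (1−0.55)·1.7523 ≈ 0.7885.
Golden rule sets MPK = n+g+δ: 0.32·k^(0.32−1) = 0.167, so k_gold = (0.32/0.167)^(1/0.68) ≈ 2.6022.
y_gold = 2.6022^0.32 ≈ 1.3580, c_gold = y_gold − 0.167·k_gold ≈ 0.9235.
Gain: Δc = 0.9235 − 0.7885 ≈ 0.1349.

Δc ≈ 0.135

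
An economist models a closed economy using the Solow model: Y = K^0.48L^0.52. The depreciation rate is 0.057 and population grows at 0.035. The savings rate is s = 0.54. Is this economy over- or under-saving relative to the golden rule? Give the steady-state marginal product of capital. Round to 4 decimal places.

over-saving; MPK ≈ 0.0818

Capital per worker breaks even when investment replaces (n + δ)·k; here n + δ = 0.092.
Steady-state k*: s·k^0.48 = 0.092·k gives k* = (0.54/0.092)^(1/0.52) ≈ 30.0669.
MPK = 0.48·30.0669^(-0.52) ≈ 0.0818.
MPK < n+δ = 0.092, so the economy is dynamically inefficient (over-saving).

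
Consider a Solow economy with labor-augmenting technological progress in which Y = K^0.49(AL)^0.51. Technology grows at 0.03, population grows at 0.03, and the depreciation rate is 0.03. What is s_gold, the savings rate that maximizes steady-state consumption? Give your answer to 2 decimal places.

n + g + δ = 0.03 + 0.03 + 0.03 = 0.09.
At the golden rule MPK = n+g+δ, and in any Cobb-Douglas steady state s = (n+g+δ)·k/y = MPK·k/y = capital's share 0.49.

s_gold = 0.49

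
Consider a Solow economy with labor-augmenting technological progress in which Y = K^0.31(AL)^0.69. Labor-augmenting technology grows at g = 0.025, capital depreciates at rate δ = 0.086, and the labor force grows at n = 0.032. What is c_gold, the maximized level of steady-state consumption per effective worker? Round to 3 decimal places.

Capital per effective worker breaks even when investment replaces (n + g + δ)·k; here n + g + δ = 0.143.
Golden rule sets MPK = n+g+δ: 0.31·k^(0.31−1) = 0.143, so k_gold = (0.31/0.143)^(1/0.69) ≈ 3.0690.
y_gold = 3.0690^0.31 ≈ 1.4157.
c_gold = y_gold − (n+g+δ)·k_gold = 1.4157 − 0.143·3.0690 ≈ 0.9768.

c_gold ≈ 0.977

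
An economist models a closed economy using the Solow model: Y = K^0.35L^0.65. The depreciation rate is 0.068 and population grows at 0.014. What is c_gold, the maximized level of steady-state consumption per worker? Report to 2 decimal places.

c_gold ≈ 1.42

Break-even investment rate: n + δ = 0.014 + 0.068 = 0.082.
At the golden rule the marginal product of capital equals n+δ: 0.35·k^(0.35−1) = 0.082. Solving, k_gold = (0.35/0.082)^(1/0.65) ≈ 9.3244.
y_gold = 9.3244^0.35 ≈ 2.1846.
c_gold = y_gold − (n+δ)·k_gold = 2.1846 − 0.082·9.3244 ≈ 1.4200.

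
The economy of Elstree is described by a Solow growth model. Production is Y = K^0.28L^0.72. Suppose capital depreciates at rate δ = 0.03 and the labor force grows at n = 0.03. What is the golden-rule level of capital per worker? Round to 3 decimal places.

k_gold ≈ 8.495

Break-even investment rate: n + δ = 0.03 + 0.03 = 0.06.
Maximizing c = f(k) − (n+δ)·k gives f'(k) = n+δ, i.e. 0.28·k^(0.28−1) = 0.06, so k_gold = (0.28/0.06)^(1/0.72) ≈ 8.4952.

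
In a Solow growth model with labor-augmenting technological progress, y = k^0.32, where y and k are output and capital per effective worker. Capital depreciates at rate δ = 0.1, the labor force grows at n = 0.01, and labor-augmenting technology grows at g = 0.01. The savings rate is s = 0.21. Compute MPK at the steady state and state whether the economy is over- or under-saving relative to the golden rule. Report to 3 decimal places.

under-saving; MPK ≈ 0.183

The effective depreciation rate is n + g + δ = 0.01 + 0.01 + 0.1 = 0.12.
Steady-state k*: s·k^0.32 = 0.12·k gives k* = (0.21/0.12)^(1/0.68) ≈ 2.2772.
MPK = 0.32·2.2772^(-0.68) ≈ 0.1829.
MPK > n+g+δ = 0.12, so the economy is dynamically efficient (under-saving).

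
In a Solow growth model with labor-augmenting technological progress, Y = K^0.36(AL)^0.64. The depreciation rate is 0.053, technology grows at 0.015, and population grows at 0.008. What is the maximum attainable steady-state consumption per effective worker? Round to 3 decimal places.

c_gold ≈ 1.535

The effective depreciation rate is n + g + δ = 0.008 + 0.015 + 0.053 = 0.076.
At the golden rule the marginal product of capital equals n+g+δ: 0.36·k^(0.36−1) = 0.076. Solving, k_gold = (0.36/0.076)^(1/0.64) ≈ 11.3619.
y_gold = 11.3619^0.36 ≈ 2.3986.
c_gold = y_gold − (n+g+δ)·k_gold = 2.3986 − 0.076·11.3619 ≈ 1.5351.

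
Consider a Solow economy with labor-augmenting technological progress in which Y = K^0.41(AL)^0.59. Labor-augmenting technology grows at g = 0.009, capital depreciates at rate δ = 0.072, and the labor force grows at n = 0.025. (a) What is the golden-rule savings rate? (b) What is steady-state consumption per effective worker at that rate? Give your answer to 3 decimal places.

(a) s_gold = 0.410; (b) c_gold ≈ 1.510

n + g + δ = 0.025 + 0.009 + 0.072 = 0.106.
For Cobb-Douglas, s_gold equals capital's share: s_gold = 0.41.
Golden rule sets MPK = n+g+δ: 0.41·k^(0.41−1) = 0.106, so k_gold = (0.41/0.106)^(1/0.59) ≈ 9.9021.
y_gold = 9.9021^0.41 ≈ 2.5600; c_gold = (1−0.41)·y_gold ≈ 1.5104.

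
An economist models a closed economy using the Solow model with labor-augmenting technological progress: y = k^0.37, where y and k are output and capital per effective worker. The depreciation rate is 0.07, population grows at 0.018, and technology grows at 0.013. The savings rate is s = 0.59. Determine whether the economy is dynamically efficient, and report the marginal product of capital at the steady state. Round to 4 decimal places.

Capital per effective worker breaks even when investment replaces (n + g + δ)·k; here n + g + δ = 0.101.
Steady-state k*: s·k^0.37 = 0.101·k gives k* = (0.59/0.101)^(1/0.63) ≈ 16.4708.
MPK = 0.37·16.4708^(-0.63) ≈ 0.0633.
MPK < n+g+δ = 0.101, so the economy is dynamically inefficient (over-saving).

dynamically inefficient; MPK ≈ 0.0633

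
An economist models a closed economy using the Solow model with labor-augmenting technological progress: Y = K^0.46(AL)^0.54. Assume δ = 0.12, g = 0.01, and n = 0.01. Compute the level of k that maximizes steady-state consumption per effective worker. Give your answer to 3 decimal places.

k_gold ≈ 9.052

n + g + δ = 0.01 + 0.01 + 0.12 = 0.14.
Golden rule sets MPK = n+g+δ: 0.46·k^(0.46−1) = 0.14, so k_gold = (0.46/0.14)^(1/0.54) ≈ 9.0515.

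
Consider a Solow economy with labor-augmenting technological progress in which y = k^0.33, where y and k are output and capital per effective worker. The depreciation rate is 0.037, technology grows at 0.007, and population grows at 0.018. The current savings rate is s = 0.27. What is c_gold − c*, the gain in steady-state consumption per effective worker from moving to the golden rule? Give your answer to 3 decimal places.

Break-even investment rate: n + g + δ = 0.018 + 0.007 + 0.037 = 0.062.
Current steady state (s = 0.27): k* = (0.27/0.062)^(1/0.67) ≈ 8.9886, y* = 8.9886^0.33 ≈ 2.0640, c* = (1−0.27)·2.0640 ≈ 1.5067.
At the golden rule the marginal product of capital equals n+g+δ: 0.33·k^(0.33−1) = 0.062. Solving, k_gold = (0.33/0.062)^(1/0.67) ≈ 12.1273.
y_gold = 12.1273^0.33 ≈ 2.2785, c_gold = y_gold − 0.062·k_gold ≈ 1.5266.
Gain: Δc = 1.5266 − 1.5067 ≈ 0.0198.

Δc ≈ 0.020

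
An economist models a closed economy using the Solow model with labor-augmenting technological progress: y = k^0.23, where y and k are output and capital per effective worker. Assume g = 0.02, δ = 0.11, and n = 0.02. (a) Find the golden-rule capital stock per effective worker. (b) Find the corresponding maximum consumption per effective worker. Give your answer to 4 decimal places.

(a) k_gold ≈ 1.7422; (b) c_gold ≈ 0.8749

Capital per effective worker breaks even when investment replaces (n + g + δ)·k; here n + g + δ = 0.15.
Setting f'(k) = n+g+δ gives 0.23·k^(0.23−1) = 0.15, hence k_gold = (0.23/0.15)^(1/0.77) ≈ 1.7422.
y_gold = 1.7422^0.23 ≈ 1.1362; c_gold = y_gold − 0.15·k_gold ≈ 0.8749.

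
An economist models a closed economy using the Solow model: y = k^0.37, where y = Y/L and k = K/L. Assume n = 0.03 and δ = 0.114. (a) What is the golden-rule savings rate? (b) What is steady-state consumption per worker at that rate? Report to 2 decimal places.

n + δ = 0.03 + 0.114 = 0.144.
For Cobb-Douglas, s_gold equals capital's share: s_gold = 0.37.
At the golden rule the marginal product of capital equals n+δ: 0.37·k^(0.37−1) = 0.144. Solving, k_gold = (0.37/0.144)^(1/0.63) ≈ 4.4724.
y_gold = 4.4724^0.37 ≈ 1.7406; c_gold = (1−0.37)·y_gold ≈ 1.0966.

(a) s_gold = 0.37; (b) c_gold ≈ 1.10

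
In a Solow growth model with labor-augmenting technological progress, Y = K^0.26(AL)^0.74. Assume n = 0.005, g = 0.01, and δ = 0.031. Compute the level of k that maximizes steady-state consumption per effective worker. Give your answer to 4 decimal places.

k_gold ≈ 10.3874

Break-even investment rate: n + g + δ = 0.005 + 0.01 + 0.031 = 0.046.
Setting f'(k) = n+g+δ gives 0.26·k^(0.26−1) = 0.046, hence k_gold = (0.26/0.046)^(1/0.74) ≈ 10.3874.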